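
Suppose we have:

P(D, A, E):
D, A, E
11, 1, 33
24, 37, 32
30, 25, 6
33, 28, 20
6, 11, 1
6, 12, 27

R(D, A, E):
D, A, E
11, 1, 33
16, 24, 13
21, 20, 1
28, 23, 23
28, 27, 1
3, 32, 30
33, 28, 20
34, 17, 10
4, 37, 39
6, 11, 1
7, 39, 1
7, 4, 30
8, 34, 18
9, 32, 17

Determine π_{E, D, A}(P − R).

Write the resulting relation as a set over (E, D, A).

{(27, 6, 12), (32, 24, 37), (6, 30, 25)}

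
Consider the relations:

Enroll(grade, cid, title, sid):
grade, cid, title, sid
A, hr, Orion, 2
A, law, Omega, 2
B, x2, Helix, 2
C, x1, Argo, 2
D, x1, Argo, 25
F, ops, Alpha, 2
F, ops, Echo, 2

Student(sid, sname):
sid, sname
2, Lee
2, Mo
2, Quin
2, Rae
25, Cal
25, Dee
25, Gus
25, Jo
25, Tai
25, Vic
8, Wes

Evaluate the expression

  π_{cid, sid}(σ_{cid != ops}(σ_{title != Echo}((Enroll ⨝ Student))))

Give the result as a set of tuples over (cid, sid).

Enroll ⋈ Student (natural join on sid): {(A, hr, Orion, 2, Lee), (A, hr, Orion, 2, Mo), (A, hr, Orion, 2, Quin), (A, hr, Orion, 2, Rae), (A, law, Omega, 2, Lee), (A, law, Omega, 2, Mo), (A, law, Omega, 2, Quin), (A, law, Omega, 2, Rae), (B, x2, Helix, 2, Lee), (B, x2, Helix, 2, Mo), (B, x2, Helix, 2, Quin), (B, x2, Helix, 2, Rae), (C, x1, Argo, 2, Lee), (C, x1, Argo, 2, Mo), (C, x1, Argo, 2, Quin), (C, x1, Argo, 2, Rae), (D, x1, Argo, 25, Cal), (D, x1, Argo, 25, Dee), (D, x1, Argo, 25, Gus), (D, x1, Argo, 25, Jo), (D, x1, Argo, 25, Tai), (D, x1, Argo, 25, Vic), (F, ops, Alpha, 2, Lee), (F, ops, Alpha, 2, Mo), (F, ops, Alpha, 2, Quin), (F, ops, Alpha, 2, Rae), (F, ops, Echo, 2, Lee), (F, ops, Echo, 2, Mo), (F, ops, Echo, 2, Quin), (F, ops, Echo, 2, Rae)}
Apply σ_{title != Echo}; surviving tuples: {(A, hr, Orion, 2, Lee), (A, hr, Orion, 2, Mo), (A, hr, Orion, 2, Quin), (A, hr, Orion, 2, Rae), (A, law, Omega, 2, Lee), (A, law, Omega, 2, Mo), (A, law, Omega, 2, Quin), (A, law, Omega, 2, Rae), (B, x2, Helix, 2, Lee), (B, x2, Helix, 2, Mo), (B, x2, Helix, 2, Quin), (B, x2, Helix, 2, Rae), (C, x1, Argo, 2, Lee), (C, x1, Argo, 2, Mo), (C, x1, Argo, 2, Quin), (C, x1, Argo, 2, Rae), (D, x1, Argo, 25, Cal), (D, x1, Argo, 25, Dee), (D, x1, Argo, 25, Gus), (D, x1, Argo, 25, Jo), (D, x1, Argo, 25, Tai), (D, x1, Argo, 25, Vic), (F, ops, Alpha, 2, Lee), (F, ops, Alpha, 2, Mo), (F, ops, Alpha, 2, Quin), (F, ops, Alpha, 2, Rae)}
Apply σ_{cid != ops}; surviving tuples: {(A, hr, Orion, 2, Lee), (A, hr, Orion, 2, Mo), (A, hr, Orion, 2, Quin), (A, hr, Orion, 2, Rae), (A, law, Omega, 2, Lee), (A, law, Omega, 2, Mo), (A, law, Omega, 2, Quin), (A, law, Omega, 2, Rae), (B, x2, Helix, 2, Lee), (B, x2, Helix, 2, Mo), (B, x2, Helix, 2, Quin), (B, x2, Helix, 2, Rae), (C, x1, Argo, 2, Lee), (C, x1, Argo, 2, Mo), (C, x1, Argo, 2, Quin), (C, x1, Argo, 2, Rae), (D, x1, Argo, 25, Cal), (D, x1, Argo, 25, Dee), (D, x1, Argo, 25, Gus), (D, x1, Argo, 25, Jo), (D, x1, Argo, 25, Tai), (D, x1, Argo, 25, Vic)}
π_{cid, sid} gives {(hr, 2), (law, 2), (x1, 2), (x1, 25), (x2, 2)} (17 duplicate(s) eliminated).

{(hr, 2), (law, 2), (x1, 2), (x1, 25), (x2, 2)}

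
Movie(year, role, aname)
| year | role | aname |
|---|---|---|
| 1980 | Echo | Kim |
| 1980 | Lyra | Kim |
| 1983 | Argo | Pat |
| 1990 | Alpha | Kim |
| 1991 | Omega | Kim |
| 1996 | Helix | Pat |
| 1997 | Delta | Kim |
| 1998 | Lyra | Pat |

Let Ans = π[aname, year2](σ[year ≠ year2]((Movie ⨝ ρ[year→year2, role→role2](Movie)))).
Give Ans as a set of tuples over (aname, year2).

{(Kim, 1980), (Kim, 1990), (Kim, 1991), (Kim, 1997), (Pat, 1983), (Pat, 1996), (Pat, 1998)}

ρ[year→year2, role→role2]: schema becomes (year2, role2, aname); tuples unchanged.
Natural join on aname: {(1980, Echo, Kim, 1980, Echo), (1980, Echo, Kim, 1980, Lyra), (1980, Echo, Kim, 1990, Alpha), (1980, Echo, Kim, 1991, Omega), (1980, Echo, Kim, 1997, Delta), (1980, Lyra, Kim, 1980, Echo), (1980, Lyra, Kim, 1980, Lyra), (1980, Lyra, Kim, 1990, Alpha), (1980, Lyra, Kim, 1991, Omega), (1980, Lyra, Kim, 1997, Delta), (1983, Argo, Pat, 1983, Argo), (1983, Argo, Pat, 1996, Helix), (1983, Argo, Pat, 1998, Lyra), (1990, Alpha, Kim, 1980, Echo), (1990, Alpha, Kim, 1980, Lyra), (1990, Alpha, Kim, 1990, Alpha), (1990, Alpha, Kim, 1991, Omega), (1990, Alpha, Kim, 1997, Delta), (1991, Omega, Kim, 1980, Echo), (1991, Omega, Kim, 1980, Lyra), (1991, Omega, Kim, 1990, Alpha), (1991, Omega, Kim, 1991, Omega), (1991, Omega, Kim, 1997, Delta), (1996, Helix, Pat, 1983, Argo), (1996, Helix, Pat, 1996, Helix), (1996, Helix, Pat, 1998, Lyra), (1997, Delta, Kim, 1980, Echo), (1997, Delta, Kim, 1980, Lyra), (1997, Delta, Kim, 1990, Alpha), (1997, Delta, Kim, 1991, Omega), (1997, Delta, Kim, 1997, Delta), (1998, Lyra, Pat, 1983, Argo), (1998, Lyra, Pat, 1996, Helix), (1998, Lyra, Pat, 1998, Lyra)}
Filtering on year ≠ year2 leaves {(1980, Echo, Kim, 1990, Alpha), (1980, Echo, Kim, 1991, Omega), (1980, Echo, Kim, 1997, Delta), (1980, Lyra, Kim, 1990, Alpha), (1980, Lyra, Kim, 1991, Omega), (1980, Lyra, Kim, 1997, Delta), (1983, Argo, Pat, 1996, Helix), (1983, Argo, Pat, 1998, Lyra), (1990, Alpha, Kim, 1980, Echo), (1990, Alpha, Kim, 1980, Lyra), (1990, Alpha, Kim, 1991, Omega), (1990, Alpha, Kim, 1997, Delta), (1991, Omega, Kim, 1980, Echo), (1991, Omega, Kim, 1980, Lyra), (1991, Omega, Kim, 1990, Alpha), (1991, Omega, Kim, 1997, Delta), (1996, Helix, Pat, 1983, Argo), (1996, Helix, Pat, 1998, Lyra), (1997, Delta, Kim, 1980, Echo), (1997, Delta, Kim, 1980, Lyra), (1997, Delta, Kim, 1990, Alpha), (1997, Delta, Kim, 1991, Omega), (1998, Lyra, Pat, 1983, Argo), (1998, Lyra, Pat, 1996, Helix)}.
Projecting to aname, year2 (17 duplicate(s) eliminated): {(Kim, 1980), (Kim, 1990), (Kim, 1991), (Kim, 1997), (Pat, 1983), (Pat, 1996), (Pat, 1998)}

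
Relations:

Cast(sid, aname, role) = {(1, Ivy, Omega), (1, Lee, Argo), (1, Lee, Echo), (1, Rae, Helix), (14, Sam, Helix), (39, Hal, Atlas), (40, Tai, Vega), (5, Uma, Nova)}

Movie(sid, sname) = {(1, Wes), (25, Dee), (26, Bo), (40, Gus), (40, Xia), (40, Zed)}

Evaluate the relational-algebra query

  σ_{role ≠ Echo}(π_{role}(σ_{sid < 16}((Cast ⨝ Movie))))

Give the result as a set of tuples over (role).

{Argo, Helix, Omega}

Natural join on sid: {(1, Ivy, Omega, Wes), (1, Lee, Argo, Wes), (1, Lee, Echo, Wes), (1, Rae, Helix, Wes), (40, Tai, Vega, Gus), (40, Tai, Vega, Xia), (40, Tai, Vega, Zed)}
σ[sid < 16]: keep tuples satisfying sid < 16 → {(1, Ivy, Omega, Wes), (1, Lee, Argo, Wes), (1, Lee, Echo, Wes), (1, Rae, Helix, Wes)}
π[role]: project onto (role) → {Argo, Echo, Helix, Omega}
σ[role ≠ Echo]: keep tuples satisfying role ≠ Echo → {Argo, Helix, Omega}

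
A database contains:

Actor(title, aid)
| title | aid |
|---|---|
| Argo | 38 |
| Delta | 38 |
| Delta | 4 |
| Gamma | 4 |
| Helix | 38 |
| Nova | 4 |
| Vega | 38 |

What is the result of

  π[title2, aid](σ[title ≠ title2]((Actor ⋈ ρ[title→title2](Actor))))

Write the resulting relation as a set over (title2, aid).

ρ[title→title2]: schema becomes (title2, aid); tuples unchanged.
Joining Actor and ρ[title→title2](Actor) on aid yields {(Argo, 38, Argo), (Argo, 38, Delta), (Argo, 38, Helix), (Argo, 38, Vega), (Delta, 38, Argo), (Delta, 38, Delta), (Delta, 38, Helix), (Delta, 38, Vega), (Delta, 4, Delta), (Delta, 4, Gamma), (Delta, 4, Nova), (Gamma, 4, Delta), (Gamma, 4, Gamma), (Gamma, 4, Nova), (Helix, 38, Argo), (Helix, 38, Delta), (Helix, 38, Helix), (Helix, 38, Vega), (Nova, 4, Delta), (Nova, 4, Gamma), (Nova, 4, Nova), (Vega, 38, Argo), (Vega, 38, Delta), (Vega, 38, Helix), (Vega, 38, Vega)}.
Filtering on title ≠ title2 leaves {(Argo, 38, Delta), (Argo, 38, Helix), (Argo, 38, Vega), (Delta, 38, Argo), (Delta, 38, Helix), (Delta, 38, Vega), (Delta, 4, Gamma), (Delta, 4, Nova), (Gamma, 4, Delta), (Gamma, 4, Nova), (Helix, 38, Argo), (Helix, 38, Delta), (Helix, 38, Vega), (Nova, 4, Delta), (Nova, 4, Gamma), (Vega, 38, Argo), (Vega, 38, Delta), (Vega, 38, Helix)}.
π[title2, aid]: project onto (title2, aid) (11 duplicate(s) eliminated) → {(Argo, 38), (Delta, 38), (Delta, 4), (Gamma, 4), (Helix, 38), (Nova, 4), (Vega, 38)}

{(Argo, 38), (Delta, 38), (Delta, 4), (Gamma, 4), (Helix, 38), (Nova, 4), (Vega, 38)}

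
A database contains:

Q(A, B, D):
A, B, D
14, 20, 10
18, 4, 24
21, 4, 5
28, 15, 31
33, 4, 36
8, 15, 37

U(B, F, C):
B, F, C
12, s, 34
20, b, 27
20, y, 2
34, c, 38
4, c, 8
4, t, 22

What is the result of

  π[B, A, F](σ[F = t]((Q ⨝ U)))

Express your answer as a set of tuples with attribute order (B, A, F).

Natural join on B: {(14, 20, 10, b, 27), (14, 20, 10, y, 2), (18, 4, 24, c, 8), (18, 4, 24, t, 22), (21, 4, 5, c, 8), (21, 4, 5, t, 22), (33, 4, 36, c, 8), (33, 4, 36, t, 22)}
σ[F = t]: keep tuples satisfying F = t → {(18, 4, 24, t, 22), (21, 4, 5, t, 22), (33, 4, 36, t, 22)}
Projecting to B, A, F: {(4, 18, t), (4, 21, t), (4, 33, t)}

{(4, 18, t), (4, 21, t), (4, 33, t)}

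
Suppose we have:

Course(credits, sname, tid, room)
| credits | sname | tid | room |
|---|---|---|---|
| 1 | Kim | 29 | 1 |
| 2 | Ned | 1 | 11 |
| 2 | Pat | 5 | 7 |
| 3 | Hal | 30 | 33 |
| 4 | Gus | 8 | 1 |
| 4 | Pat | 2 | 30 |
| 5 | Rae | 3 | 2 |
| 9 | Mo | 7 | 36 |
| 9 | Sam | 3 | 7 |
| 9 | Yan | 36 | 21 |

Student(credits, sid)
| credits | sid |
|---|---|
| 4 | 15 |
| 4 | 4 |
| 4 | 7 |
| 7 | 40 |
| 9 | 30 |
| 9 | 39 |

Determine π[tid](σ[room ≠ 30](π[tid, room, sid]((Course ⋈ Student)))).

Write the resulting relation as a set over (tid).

Joining Course and Student on credits yields {(4, Gus, 8, 1, 15), (4, Gus, 8, 1, 4), (4, Gus, 8, 1, 7), (4, Pat, 2, 30, 15), (4, Pat, 2, 30, 4), (4, Pat, 2, 30, 7), (9, Mo, 7, 36, 30), (9, Mo, 7, 36, 39), (9, Sam, 3, 7, 30), (9, Sam, 3, 7, 39), (9, Yan, 36, 21, 30), (9, Yan, 36, 21, 39)}.
Keep only column(s) tid, room, sid: {(2, 30, 15), (2, 30, 4), (2, 30, 7), (3, 7, 30), (3, 7, 39), (36, 21, 30), (36, 21, 39), (7, 36, 30), (7, 36, 39), (8, 1, 15), (8, 1, 4), (8, 1, 7)}
σ[room ≠ 30]: keep tuples satisfying room ≠ 30 → {(3, 7, 30), (3, 7, 39), (36, 21, 30), (36, 21, 39), (7, 36, 30), (7, 36, 39), (8, 1, 15), (8, 1, 4), (8, 1, 7)}
Keep only column(s) tid (5 duplicate(s) eliminated): {3, 36, 7, 8}

{3, 36, 7, 8}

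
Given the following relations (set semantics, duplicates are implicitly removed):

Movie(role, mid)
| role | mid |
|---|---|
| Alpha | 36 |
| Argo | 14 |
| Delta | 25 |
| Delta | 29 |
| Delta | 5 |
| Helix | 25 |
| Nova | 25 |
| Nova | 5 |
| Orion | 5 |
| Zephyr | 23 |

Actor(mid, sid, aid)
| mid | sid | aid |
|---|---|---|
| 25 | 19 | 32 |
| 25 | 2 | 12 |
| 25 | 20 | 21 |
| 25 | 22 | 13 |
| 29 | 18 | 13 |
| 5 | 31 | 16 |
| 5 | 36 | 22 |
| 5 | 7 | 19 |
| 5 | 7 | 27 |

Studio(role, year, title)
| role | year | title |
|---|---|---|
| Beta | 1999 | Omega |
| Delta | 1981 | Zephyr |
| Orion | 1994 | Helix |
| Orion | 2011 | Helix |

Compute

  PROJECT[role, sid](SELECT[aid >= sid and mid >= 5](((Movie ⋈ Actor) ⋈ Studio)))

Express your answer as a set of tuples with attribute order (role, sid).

Natural join on mid: {(Delta, 25, 19, 32), (Delta, 25, 2, 12), (Delta, 25, 20, 21), (Delta, 25, 22, 13), (Delta, 29, 18, 13), (Delta, 5, 31, 16), (Delta, 5, 36, 22), (Delta, 5, 7, 19), (Delta, 5, 7, 27), (Helix, 25, 19, 32), (Helix, 25, 2, 12), (Helix, 25, 20, 21), (Helix, 25, 22, 13), (Nova, 25, 19, 32), (Nova, 25, 2, 12), (Nova, 25, 20, 21), (Nova, 25, 22, 13), (Nova, 5, 31, 16), (Nova, 5, 36, 22), (Nova, 5, 7, 19), (Nova, 5, 7, 27), (Orion, 5, 31, 16), (Orion, 5, 36, 22), (Orion, 5, 7, 19), (Orion, 5, 7, 27)}
Natural join on role: {(Delta, 25, 19, 32, 1981, Zephyr), (Delta, 25, 2, 12, 1981, Zephyr), (Delta, 25, 20, 21, 1981, Zephyr), (Delta, 25, 22, 13, 1981, Zephyr), (Delta, 29, 18, 13, 1981, Zephyr), (Delta, 5, 31, 16, 1981, Zephyr), (Delta, 5, 36, 22, 1981, Zephyr), (Delta, 5, 7, 19, 1981, Zephyr), (Delta, 5, 7, 27, 1981, Zephyr), (Orion, 5, 31, 16, 1994, Helix), (Orion, 5, 31, 16, 2011, Helix), (Orion, 5, 36, 22, 1994, Helix), (Orion, 5, 36, 22, 2011, Helix), (Orion, 5, 7, 19, 1994, Helix), (Orion, 5, 7, 19, 2011, Helix), (Orion, 5, 7, 27, 1994, Helix), (Orion, 5, 7, 27, 2011, Helix)}
Apply σ_{aid >= sid and mid >= 5}; surviving tuples: {(Delta, 25, 19, 32, 1981, Zephyr), (Delta, 25, 2, 12, 1981, Zephyr), (Delta, 25, 20, 21, 1981, Zephyr), (Delta, 5, 7, 19, 1981, Zephyr), (Delta, 5, 7, 27, 1981, Zephyr), (Orion, 5, 7, 19, 1994, Helix), (Orion, 5, 7, 19, 2011, Helix), (Orion, 5, 7, 27, 1994, Helix), (Orion, 5, 7, 27, 2011, Helix)}
π_{role, sid} gives {(Delta, 19), (Delta, 2), (Delta, 20), (Delta, 7), (Orion, 7)} (4 duplicate(s) eliminated).

{(Delta, 19), (Delta, 2), (Delta, 20), (Delta, 7), (Orion, 7)}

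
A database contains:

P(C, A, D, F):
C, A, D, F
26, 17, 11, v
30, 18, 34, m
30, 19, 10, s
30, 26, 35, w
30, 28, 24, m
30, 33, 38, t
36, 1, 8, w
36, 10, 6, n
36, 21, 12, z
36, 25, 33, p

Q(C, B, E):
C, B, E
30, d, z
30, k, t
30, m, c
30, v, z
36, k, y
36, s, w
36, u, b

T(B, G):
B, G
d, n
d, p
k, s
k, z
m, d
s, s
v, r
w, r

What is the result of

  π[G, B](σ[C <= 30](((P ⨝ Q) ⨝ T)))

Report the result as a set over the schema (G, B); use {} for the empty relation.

{(d, m), (n, d), (p, d), (r, v), (s, k), (z, k)}

P ⋈ Q (natural join on C): {(30, 18, 34, m, d, z), (30, 18, 34, m, k, t), (30, 18, 34, m, m, c), (30, 18, 34, m, v, z), (30, 19, 10, s, d, z), (30, 19, 10, s, k, t), (30, 19, 10, s, m, c), (30, 19, 10, s, v, z), (30, 26, 35, w, d, z), (30, 26, 35, w, k, t), (30, 26, 35, w, m, c), (30, 26, 35, w, v, z), (30, 28, 24, m, d, z), (30, 28, 24, m, k, t), (30, 28, 24, m, m, c), (30, 28, 24, m, v, z), (30, 33, 38, t, d, z), (30, 33, 38, t, k, t), (30, 33, 38, t, m, c), (30, 33, 38, t, v, z), (36, 1, 8, w, k, y), (36, 1, 8, w, s, w), (36, 1, 8, w, u, b), (36, 10, 6, n, k, y), (36, 10, 6, n, s, w), (36, 10, 6, n, u, b), (36, 21, 12, z, k, y), (36, 21, 12, z, s, w), (36, 21, 12, z, u, b), (36, 25, 33, p, k, y), (36, 25, 33, p, s, w), (36, 25, 33, p, u, b)}
(P ⨝ Q) ⋈ T (natural join on B): {(30, 18, 34, m, d, z, n), (30, 18, 34, m, d, z, p), (30, 18, 34, m, k, t, s), (30, 18, 34, m, k, t, z), (30, 18, 34, m, m, c, d), (30, 18, 34, m, v, z, r), (30, 19, 10, s, d, z, n), (30, 19, 10, s, d, z, p), (30, 19, 10, s, k, t, s), (30, 19, 10, s, k, t, z), (30, 19, 10, s, m, c, d), (30, 19, 10, s, v, z, r), (30, 26, 35, w, d, z, n), (30, 26, 35, w, d, z, p), (30, 26, 35, w, k, t, s), (30, 26, 35, w, k, t, z), (30, 26, 35, w, m, c, d), (30, 26, 35, w, v, z, r), (30, 28, 24, m, d, z, n), (30, 28, 24, m, d, z, p), (30, 28, 24, m, k, t, s), (30, 28, 24, m, k, t, z), (30, 28, 24, m, m, c, d), (30, 28, 24, m, v, z, r), (30, 33, 38, t, d, z, n), (30, 33, 38, t, d, z, p), (30, 33, 38, t, k, t, s), (30, 33, 38, t, k, t, z), (30, 33, 38, t, m, c, d), (30, 33, 38, t, v, z, r), (36, 1, 8, w, k, y, s), (36, 1, 8, w, k, y, z), (36, 1, 8, w, s, w, s), (36, 10, 6, n, k, y, s), (36, 10, 6, n, k, y, z), (36, 10, 6, n, s, w, s), (36, 21, 12, z, k, y, s), (36, 21, 12, z, k, y, z), (36, 21, 12, z, s, w, s), (36, 25, 33, p, k, y, s), (36, 25, 33, p, k, y, z), (36, 25, 33, p, s, w, s)}
Selection C <= 30: {(30, 18, 34, m, d, z, n), (30, 18, 34, m, d, z, p), (30, 18, 34, m, k, t, s), (30, 18, 34, m, k, t, z), (30, 18, 34, m, m, c, d), (30, 18, 34, m, v, z, r), (30, 19, 10, s, d, z, n), (30, 19, 10, s, d, z, p), (30, 19, 10, s, k, t, s), (30, 19, 10, s, k, t, z), (30, 19, 10, s, m, c, d), (30, 19, 10, s, v, z, r), (30, 26, 35, w, d, z, n), (30, 26, 35, w, d, z, p), (30, 26, 35, w, k, t, s), (30, 26, 35, w, k, t, z), (30, 26, 35, w, m, c, d), (30, 26, 35, w, v, z, r), (30, 28, 24, m, d, z, n), (30, 28, 24, m, d, z, p), (30, 28, 24, m, k, t, s), (30, 28, 24, m, k, t, z), (30, 28, 24, m, m, c, d), (30, 28, 24, m, v, z, r), (30, 33, 38, t, d, z, n), (30, 33, 38, t, d, z, p), (30, 33, 38, t, k, t, s), (30, 33, 38, t, k, t, z), (30, 33, 38, t, m, c, d), (30, 33, 38, t, v, z, r)}
Projecting to G, B (24 duplicate(s) eliminated): {(d, m), (n, d), (p, d), (r, v), (s, k), (z, k)}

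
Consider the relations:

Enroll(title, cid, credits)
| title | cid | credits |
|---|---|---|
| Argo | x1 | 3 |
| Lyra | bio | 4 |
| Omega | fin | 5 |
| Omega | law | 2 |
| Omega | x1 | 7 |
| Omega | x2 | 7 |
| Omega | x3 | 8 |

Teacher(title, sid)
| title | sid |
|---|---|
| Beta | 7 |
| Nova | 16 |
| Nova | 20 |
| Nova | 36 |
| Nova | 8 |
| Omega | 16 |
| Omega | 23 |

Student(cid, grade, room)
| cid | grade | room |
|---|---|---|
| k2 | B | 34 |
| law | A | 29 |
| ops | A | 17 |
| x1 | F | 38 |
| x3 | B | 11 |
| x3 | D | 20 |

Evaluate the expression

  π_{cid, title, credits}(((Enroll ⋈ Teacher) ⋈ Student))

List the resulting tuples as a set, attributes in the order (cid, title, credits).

Natural join on title: {(Omega, fin, 5, 16), (Omega, fin, 5, 23), (Omega, law, 2, 16), (Omega, law, 2, 23), (Omega, x1, 7, 16), (Omega, x1, 7, 23), (Omega, x2, 7, 16), (Omega, x2, 7, 23), (Omega, x3, 8, 16), (Omega, x3, 8, 23)}
Natural join on cid: {(Omega, law, 2, 16, A, 29), (Omega, law, 2, 23, A, 29), (Omega, x1, 7, 16, F, 38), (Omega, x1, 7, 23, F, 38), (Omega, x3, 8, 16, B, 11), (Omega, x3, 8, 16, D, 20), (Omega, x3, 8, 23, B, 11), (Omega, x3, 8, 23, D, 20)}
Keep only column(s) cid, title, credits (5 duplicate(s) eliminated): {(law, Omega, 2), (x1, Omega, 7), (x3, Omega, 8)}

{(law, Omega, 2), (x1, Omega, 7), (x3, Omega, 8)}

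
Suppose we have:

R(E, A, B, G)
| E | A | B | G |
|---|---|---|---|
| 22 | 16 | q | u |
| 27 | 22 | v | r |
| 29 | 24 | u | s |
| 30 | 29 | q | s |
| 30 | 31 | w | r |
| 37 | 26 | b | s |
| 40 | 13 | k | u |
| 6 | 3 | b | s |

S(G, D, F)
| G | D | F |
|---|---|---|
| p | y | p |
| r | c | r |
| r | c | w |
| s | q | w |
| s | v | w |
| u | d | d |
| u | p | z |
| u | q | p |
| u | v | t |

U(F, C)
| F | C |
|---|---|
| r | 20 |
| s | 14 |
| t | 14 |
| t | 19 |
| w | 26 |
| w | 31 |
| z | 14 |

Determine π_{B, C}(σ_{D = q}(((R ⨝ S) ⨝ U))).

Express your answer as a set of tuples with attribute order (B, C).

{(b, 26), (b, 31), (q, 26), (q, 31), (u, 26), (u, 31)}

Natural join on G: {(22, 16, q, u, d, d), (22, 16, q, u, p, z), (22, 16, q, u, q, p), (22, 16, q, u, v, t), (27, 22, v, r, c, r), (27, 22, v, r, c, w), (29, 24, u, s, q, w), (29, 24, u, s, v, w), (30, 29, q, s, q, w), (30, 29, q, s, v, w), (30, 31, w, r, c, r), (30, 31, w, r, c, w), (37, 26, b, s, q, w), (37, 26, b, s, v, w), (40, 13, k, u, d, d), (40, 13, k, u, p, z), (40, 13, k, u, q, p), (40, 13, k, u, v, t), (6, 3, b, s, q, w), (6, 3, b, s, v, w)}
Natural join on F: {(22, 16, q, u, p, z, 14), (22, 16, q, u, v, t, 14), (22, 16, q, u, v, t, 19), (27, 22, v, r, c, r, 20), (27, 22, v, r, c, w, 26), (27, 22, v, r, c, w, 31), (29, 24, u, s, q, w, 26), (29, 24, u, s, q, w, 31), (29, 24, u, s, v, w, 26), (29, 24, u, s, v, w, 31), (30, 29, q, s, q, w, 26), (30, 29, q, s, q, w, 31), (30, 29, q, s, v, w, 26), (30, 29, q, s, v, w, 31), (30, 31, w, r, c, r, 20), (30, 31, w, r, c, w, 26), (30, 31, w, r, c, w, 31), (37, 26, b, s, q, w, 26), (37, 26, b, s, q, w, 31), (37, 26, b, s, v, w, 26), (37, 26, b, s, v, w, 31), (40, 13, k, u, p, z, 14), (40, 13, k, u, v, t, 14), (40, 13, k, u, v, t, 19), (6, 3, b, s, q, w, 26), (6, 3, b, s, q, w, 31), (6, 3, b, s, v, w, 26), (6, 3, b, s, v, w, 31)}
Apply σ_{D = q}; surviving tuples: {(29, 24, u, s, q, w, 26), (29, 24, u, s, q, w, 31), (30, 29, q, s, q, w, 26), (30, 29, q, s, q, w, 31), (37, 26, b, s, q, w, 26), (37, 26, b, s, q, w, 31), (6, 3, b, s, q, w, 26), (6, 3, b, s, q, w, 31)}
Projecting to B, C (2 duplicate(s) eliminated): {(b, 26), (b, 31), (q, 26), (q, 31), (u, 26), (u, 31)}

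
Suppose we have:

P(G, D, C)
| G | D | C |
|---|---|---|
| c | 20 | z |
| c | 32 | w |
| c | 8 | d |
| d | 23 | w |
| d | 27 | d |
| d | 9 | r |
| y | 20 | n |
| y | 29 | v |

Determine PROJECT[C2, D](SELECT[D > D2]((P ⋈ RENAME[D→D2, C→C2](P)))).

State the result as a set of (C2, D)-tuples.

ρ[D→D2, C→C2]: schema becomes (G, D2, C2); tuples unchanged.
Joining P and RENAME[D→D2, C→C2](P) on G yields {(c, 20, z, 20, z), (c, 20, z, 32, w), (c, 20, z, 8, d), (c, 32, w, 20, z), (c, 32, w, 32, w), (c, 32, w, 8, d), (c, 8, d, 20, z), (c, 8, d, 32, w), (c, 8, d, 8, d), (d, 23, w, 23, w), (d, 23, w, 27, d), (d, 23, w, 9, r), (d, 27, d, 23, w), (d, 27, d, 27, d), (d, 27, d, 9, r), (d, 9, r, 23, w), (d, 9, r, 27, d), (d, 9, r, 9, r), (y, 20, n, 20, n), (y, 20, n, 29, v), (y, 29, v, 20, n), (y, 29, v, 29, v)}.
Apply σ_{D > D2}; surviving tuples: {(c, 20, z, 8, d), (c, 32, w, 20, z), (c, 32, w, 8, d), (d, 23, w, 9, r), (d, 27, d, 23, w), (d, 27, d, 9, r), (y, 29, v, 20, n)}
Projecting to C2, D: {(d, 20), (d, 32), (n, 29), (r, 23), (r, 27), (w, 27), (z, 32)}

{(d, 20), (d, 32), (n, 29), (r, 23), (r, 27), (w, 27), (z, 32)}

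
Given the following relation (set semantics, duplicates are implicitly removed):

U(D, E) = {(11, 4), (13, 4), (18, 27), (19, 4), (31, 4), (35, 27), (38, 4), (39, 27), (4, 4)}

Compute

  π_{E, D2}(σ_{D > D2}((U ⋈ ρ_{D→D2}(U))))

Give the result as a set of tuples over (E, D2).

{(27, 18), (27, 35), (4, 11), (4, 13), (4, 19), (4, 31), (4, 4)}

ρ[D→D2]: schema becomes (D2, E); tuples unchanged.
Joining U and ρ_{D→D2}(U) on E yields {(11, 4, 11), (11, 4, 13), (11, 4, 19), (11, 4, 31), (11, 4, 38), (11, 4, 4), (13, 4, 11), (13, 4, 13), (13, 4, 19), (13, 4, 31), (13, 4, 38), (13, 4, 4), (18, 27, 18), (18, 27, 35), (18, 27, 39), (19, 4, 11), (19, 4, 13), (19, 4, 19), (19, 4, 31), (19, 4, 38), (19, 4, 4), (31, 4, 11), (31, 4, 13), (31, 4, 19), (31, 4, 31), (31, 4, 38), (31, 4, 4), (35, 27, 18), (35, 27, 35), (35, 27, 39), (38, 4, 11), (38, 4, 13), (38, 4, 19), (38, 4, 31), (38, 4, 38), (38, 4, 4), (39, 27, 18), (39, 27, 35), (39, 27, 39), (4, 4, 11), (4, 4, 13), (4, 4, 19), (4, 4, 31), (4, 4, 38), (4, 4, 4)}.
Apply σ_{D > D2}; surviving tuples: {(11, 4, 4), (13, 4, 11), (13, 4, 4), (19, 4, 11), (19, 4, 13), (19, 4, 4), (31, 4, 11), (31, 4, 13), (31, 4, 19), (31, 4, 4), (35, 27, 18), (38, 4, 11), (38, 4, 13), (38, 4, 19), (38, 4, 31), (38, 4, 4), (39, 27, 18), (39, 27, 35)}
Keep only column(s) E, D2 (11 duplicate(s) eliminated): {(27, 18), (27, 35), (4, 11), (4, 13), (4, 19), (4, 31), (4, 4)}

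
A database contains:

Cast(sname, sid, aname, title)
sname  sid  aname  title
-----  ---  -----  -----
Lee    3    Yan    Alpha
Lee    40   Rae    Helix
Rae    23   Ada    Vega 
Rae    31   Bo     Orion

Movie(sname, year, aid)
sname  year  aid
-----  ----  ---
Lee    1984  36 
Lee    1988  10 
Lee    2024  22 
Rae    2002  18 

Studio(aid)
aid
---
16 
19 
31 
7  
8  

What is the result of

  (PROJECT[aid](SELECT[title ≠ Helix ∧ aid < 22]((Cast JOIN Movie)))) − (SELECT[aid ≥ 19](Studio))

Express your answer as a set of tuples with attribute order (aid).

Joining Cast and Movie on sname yields {(Lee, 3, Yan, Alpha, 1984, 36), (Lee, 3, Yan, Alpha, 1988, 10), (Lee, 3, Yan, Alpha, 2024, 22), (Lee, 40, Rae, Helix, 1984, 36), (Lee, 40, Rae, Helix, 1988, 10), (Lee, 40, Rae, Helix, 2024, 22), (Rae, 23, Ada, Vega, 2002, 18), (Rae, 31, Bo, Orion, 2002, 18)}.
Filtering on title ≠ Helix ∧ aid < 22 leaves {(Lee, 3, Yan, Alpha, 1988, 10), (Rae, 23, Ada, Vega, 2002, 18), (Rae, 31, Bo, Orion, 2002, 18)}.
Keep only column(s) aid (1 duplicate(s) eliminated): {10, 18}
Filtering on aid ≥ 19 leaves {19, 31}.
Taking the difference: {10, 18}

{10, 18}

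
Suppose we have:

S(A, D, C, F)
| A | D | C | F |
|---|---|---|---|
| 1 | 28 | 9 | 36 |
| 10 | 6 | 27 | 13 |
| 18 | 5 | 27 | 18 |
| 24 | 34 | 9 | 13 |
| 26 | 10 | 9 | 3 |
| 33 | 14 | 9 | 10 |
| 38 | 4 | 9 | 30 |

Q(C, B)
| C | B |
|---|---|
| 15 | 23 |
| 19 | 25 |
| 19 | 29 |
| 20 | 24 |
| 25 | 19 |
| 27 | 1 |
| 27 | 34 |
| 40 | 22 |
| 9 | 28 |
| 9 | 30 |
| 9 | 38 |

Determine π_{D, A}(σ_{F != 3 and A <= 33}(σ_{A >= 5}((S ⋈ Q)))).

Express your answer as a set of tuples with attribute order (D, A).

{(14, 33), (34, 24), (5, 18), (6, 10)}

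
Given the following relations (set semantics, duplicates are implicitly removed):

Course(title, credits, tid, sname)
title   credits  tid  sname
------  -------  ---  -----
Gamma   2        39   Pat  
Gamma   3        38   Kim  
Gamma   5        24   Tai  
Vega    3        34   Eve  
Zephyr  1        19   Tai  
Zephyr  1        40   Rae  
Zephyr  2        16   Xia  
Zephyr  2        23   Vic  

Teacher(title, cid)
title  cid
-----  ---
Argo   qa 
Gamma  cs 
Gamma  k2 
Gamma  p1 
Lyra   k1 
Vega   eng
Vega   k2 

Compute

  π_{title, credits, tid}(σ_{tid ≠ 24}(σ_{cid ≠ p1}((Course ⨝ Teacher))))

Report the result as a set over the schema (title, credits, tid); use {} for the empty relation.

{(Gamma, 2, 39), (Gamma, 3, 38), (Vega, 3, 34)}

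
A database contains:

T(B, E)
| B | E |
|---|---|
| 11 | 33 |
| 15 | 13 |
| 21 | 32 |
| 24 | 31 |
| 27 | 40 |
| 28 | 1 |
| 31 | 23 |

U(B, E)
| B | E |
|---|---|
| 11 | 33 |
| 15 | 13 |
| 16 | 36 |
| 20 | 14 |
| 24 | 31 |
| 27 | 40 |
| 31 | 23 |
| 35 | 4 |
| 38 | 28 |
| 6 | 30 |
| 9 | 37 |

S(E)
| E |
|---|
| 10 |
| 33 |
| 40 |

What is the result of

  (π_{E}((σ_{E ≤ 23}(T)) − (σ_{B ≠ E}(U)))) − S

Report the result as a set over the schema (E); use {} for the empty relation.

σ[E ≤ 23]: keep tuples satisfying E ≤ 23 → {(15, 13), (28, 1), (31, 23)}
σ[B ≠ E]: keep tuples satisfying B ≠ E → {(11, 33), (15, 13), (16, 36), (20, 14), (24, 31), (27, 40), (31, 23), (35, 4), (38, 28), (6, 30), (9, 37)}
Set difference of the two operands is {(28, 1)}.
Projecting to E: {1}
Set difference of the two operands is {1}.

{1}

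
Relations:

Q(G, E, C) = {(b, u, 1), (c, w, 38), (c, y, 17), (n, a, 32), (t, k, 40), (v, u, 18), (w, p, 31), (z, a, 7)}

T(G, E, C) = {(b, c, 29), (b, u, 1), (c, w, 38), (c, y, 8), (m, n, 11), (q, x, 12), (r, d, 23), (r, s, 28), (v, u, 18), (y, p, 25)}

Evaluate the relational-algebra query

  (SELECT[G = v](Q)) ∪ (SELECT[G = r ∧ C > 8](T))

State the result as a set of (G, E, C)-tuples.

{(r, d, 23), (r, s, 28), (v, u, 18)}

Selection G = v: {(v, u, 18)}
Selection G = r ∧ C > 8: {(r, d, 23), (r, s, 28)}
Set union of the two operands is {(r, d, 23), (r, s, 28), (v, u, 18)}.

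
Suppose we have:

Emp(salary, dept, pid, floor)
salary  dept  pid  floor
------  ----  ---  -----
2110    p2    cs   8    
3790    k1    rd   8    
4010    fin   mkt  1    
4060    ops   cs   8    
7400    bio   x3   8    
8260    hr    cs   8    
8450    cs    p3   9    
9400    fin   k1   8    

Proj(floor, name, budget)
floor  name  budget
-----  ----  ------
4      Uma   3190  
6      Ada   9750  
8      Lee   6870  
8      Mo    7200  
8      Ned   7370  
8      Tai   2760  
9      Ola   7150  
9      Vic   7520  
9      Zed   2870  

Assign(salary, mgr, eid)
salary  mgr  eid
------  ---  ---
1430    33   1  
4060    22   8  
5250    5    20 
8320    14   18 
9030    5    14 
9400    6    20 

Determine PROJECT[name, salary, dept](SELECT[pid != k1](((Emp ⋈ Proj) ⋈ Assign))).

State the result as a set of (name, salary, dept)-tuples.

Emp ⋈ Proj (natural join on floor): {(2110, p2, cs, 8, Lee, 6870), (2110, p2, cs, 8, Mo, 7200), (2110, p2, cs, 8, Ned, 7370), (2110, p2, cs, 8, Tai, 2760), (3790, k1, rd, 8, Lee, 6870), (3790, k1, rd, 8, Mo, 7200), (3790, k1, rd, 8, Ned, 7370), (3790, k1, rd, 8, Tai, 2760), (4060, ops, cs, 8, Lee, 6870), (4060, ops, cs, 8, Mo, 7200), (4060, ops, cs, 8, Ned, 7370), (4060, ops, cs, 8, Tai, 2760), (7400, bio, x3, 8, Lee, 6870), (7400, bio, x3, 8, Mo, 7200), (7400, bio, x3, 8, Ned, 7370), (7400, bio, x3, 8, Tai, 2760), (8260, hr, cs, 8, Lee, 6870), (8260, hr, cs, 8, Mo, 7200), (8260, hr, cs, 8, Ned, 7370), (8260, hr, cs, 8, Tai, 2760), (8450, cs, p3, 9, Ola, 7150), (8450, cs, p3, 9, Vic, 7520), (8450, cs, p3, 9, Zed, 2870), (9400, fin, k1, 8, Lee, 6870), (9400, fin, k1, 8, Mo, 7200), (9400, fin, k1, 8, Ned, 7370), (9400, fin, k1, 8, Tai, 2760)}
(Emp ⋈ Proj) ⋈ Assign (natural join on salary): {(4060, ops, cs, 8, Lee, 6870, 22, 8), (4060, ops, cs, 8, Mo, 7200, 22, 8), (4060, ops, cs, 8, Ned, 7370, 22, 8), (4060, ops, cs, 8, Tai, 2760, 22, 8), (9400, fin, k1, 8, Lee, 6870, 6, 20), (9400, fin, k1, 8, Mo, 7200, 6, 20), (9400, fin, k1, 8, Ned, 7370, 6, 20), (9400, fin, k1, 8, Tai, 2760, 6, 20)}
Filtering on pid != k1 leaves {(4060, ops, cs, 8, Lee, 6870, 22, 8), (4060, ops, cs, 8, Mo, 7200, 22, 8), (4060, ops, cs, 8, Ned, 7370, 22, 8), (4060, ops, cs, 8, Tai, 2760, 22, 8)}.
Keep only column(s) name, salary, dept: {(Lee, 4060, ops), (Mo, 4060, ops), (Ned, 4060, ops), (Tai, 4060, ops)}

{(Lee, 4060, ops), (Mo, 4060, ops), (Ned, 4060, ops), (Tai, 4060, ops)}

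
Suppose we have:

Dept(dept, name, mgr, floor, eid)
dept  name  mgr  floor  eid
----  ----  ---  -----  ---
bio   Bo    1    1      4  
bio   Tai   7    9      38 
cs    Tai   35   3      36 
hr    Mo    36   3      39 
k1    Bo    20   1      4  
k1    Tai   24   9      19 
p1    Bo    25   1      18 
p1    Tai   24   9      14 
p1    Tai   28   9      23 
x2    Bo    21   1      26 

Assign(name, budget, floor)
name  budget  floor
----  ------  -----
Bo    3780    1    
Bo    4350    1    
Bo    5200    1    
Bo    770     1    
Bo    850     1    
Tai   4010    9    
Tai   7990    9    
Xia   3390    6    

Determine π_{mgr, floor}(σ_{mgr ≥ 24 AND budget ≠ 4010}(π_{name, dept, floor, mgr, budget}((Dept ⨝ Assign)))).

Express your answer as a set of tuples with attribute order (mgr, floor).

{(24, 9), (25, 1), (28, 9)}

Natural join on name, floor: {(bio, Bo, 1, 1, 4, 3780), (bio, Bo, 1, 1, 4, 4350), (bio, Bo, 1, 1, 4, 5200), (bio, Bo, 1, 1, 4, 770), (bio, Bo, 1, 1, 4, 850), (bio, Tai, 7, 9, 38, 4010), (bio, Tai, 7, 9, 38, 7990), (k1, Bo, 20, 1, 4, 3780), (k1, Bo, 20, 1, 4, 4350), (k1, Bo, 20, 1, 4, 5200), (k1, Bo, 20, 1, 4, 770), (k1, Bo, 20, 1, 4, 850), (k1, Tai, 24, 9, 19, 4010), (k1, Tai, 24, 9, 19, 7990), (p1, Bo, 25, 1, 18, 3780), (p1, Bo, 25, 1, 18, 4350), (p1, Bo, 25, 1, 18, 5200), (p1, Bo, 25, 1, 18, 770), (p1, Bo, 25, 1, 18, 850), (p1, Tai, 24, 9, 14, 4010), (p1, Tai, 24, 9, 14, 7990), (p1, Tai, 28, 9, 23, 4010), (p1, Tai, 28, 9, 23, 7990), (x2, Bo, 21, 1, 26, 3780), (x2, Bo, 21, 1, 26, 4350), (x2, Bo, 21, 1, 26, 5200), (x2, Bo, 21, 1, 26, 770), (x2, Bo, 21, 1, 26, 850)}
Projecting to name, dept, floor, mgr, budget: {(Bo, bio, 1, 1, 3780), (Bo, bio, 1, 1, 4350), (Bo, bio, 1, 1, 5200), (Bo, bio, 1, 1, 770), (Bo, bio, 1, 1, 850), (Bo, k1, 1, 20, 3780), (Bo, k1, 1, 20, 4350), (Bo, k1, 1, 20, 5200), (Bo, k1, 1, 20, 770), (Bo, k1, 1, 20, 850), (Bo, p1, 1, 25, 3780), (Bo, p1, 1, 25, 4350), (Bo, p1, 1, 25, 5200), (Bo, p1, 1, 25, 770), (Bo, p1, 1, 25, 850), (Bo, x2, 1, 21, 3780), (Bo, x2, 1, 21, 4350), (Bo, x2, 1, 21, 5200), (Bo, x2, 1, 21, 770), (Bo, x2, 1, 21, 850), (Tai, bio, 9, 7, 4010), (Tai, bio, 9, 7, 7990), (Tai, k1, 9, 24, 4010), (Tai, k1, 9, 24, 7990), (Tai, p1, 9, 24, 4010), (Tai, p1, 9, 24, 7990), (Tai, p1, 9, 28, 4010), (Tai, p1, 9, 28, 7990)}
σ[mgr ≥ 24 AND budget ≠ 4010]: keep tuples satisfying mgr ≥ 24 AND budget ≠ 4010 → {(Bo, p1, 1, 25, 3780), (Bo, p1, 1, 25, 4350), (Bo, p1, 1, 25, 5200), (Bo, p1, 1, 25, 770), (Bo, p1, 1, 25, 850), (Tai, k1, 9, 24, 7990), (Tai, p1, 9, 24, 7990), (Tai, p1, 9, 28, 7990)}
Projecting to mgr, floor (5 duplicate(s) eliminated): {(24, 9), (25, 1), (28, 9)}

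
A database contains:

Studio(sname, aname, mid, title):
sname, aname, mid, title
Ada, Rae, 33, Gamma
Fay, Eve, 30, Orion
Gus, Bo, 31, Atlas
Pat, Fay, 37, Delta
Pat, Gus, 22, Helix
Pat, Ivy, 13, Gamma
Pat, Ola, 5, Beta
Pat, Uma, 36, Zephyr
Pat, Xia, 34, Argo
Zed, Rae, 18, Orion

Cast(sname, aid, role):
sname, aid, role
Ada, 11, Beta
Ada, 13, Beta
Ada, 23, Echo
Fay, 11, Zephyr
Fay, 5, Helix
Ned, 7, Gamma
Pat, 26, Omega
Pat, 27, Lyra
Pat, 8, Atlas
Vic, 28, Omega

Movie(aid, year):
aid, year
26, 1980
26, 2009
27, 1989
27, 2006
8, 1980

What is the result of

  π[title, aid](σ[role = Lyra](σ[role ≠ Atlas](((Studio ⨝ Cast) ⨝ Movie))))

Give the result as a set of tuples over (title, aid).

{(Argo, 27), (Beta, 27), (Delta, 27), (Gamma, 27), (Helix, 27), (Zephyr, 27)}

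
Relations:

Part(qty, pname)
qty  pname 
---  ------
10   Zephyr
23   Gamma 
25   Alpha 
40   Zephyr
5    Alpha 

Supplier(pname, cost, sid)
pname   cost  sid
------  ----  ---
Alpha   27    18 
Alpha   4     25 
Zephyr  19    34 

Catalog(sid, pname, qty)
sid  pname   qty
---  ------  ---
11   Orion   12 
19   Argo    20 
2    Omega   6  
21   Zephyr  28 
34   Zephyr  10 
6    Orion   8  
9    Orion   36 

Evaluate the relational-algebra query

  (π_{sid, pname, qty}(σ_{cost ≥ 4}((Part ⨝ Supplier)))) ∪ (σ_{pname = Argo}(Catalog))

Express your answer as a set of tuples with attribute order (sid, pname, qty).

{(18, Alpha, 25), (18, Alpha, 5), (19, Argo, 20), (25, Alpha, 25), (25, Alpha, 5), (34, Zephyr, 10), (34, Zephyr, 40)}

Joining Part and Supplier on pname yields {(10, Zephyr, 19, 34), (25, Alpha, 27, 18), (25, Alpha, 4, 25), (40, Zephyr, 19, 34), (5, Alpha, 27, 18), (5, Alpha, 4, 25)}.
σ[cost ≥ 4]: keep tuples satisfying cost ≥ 4 → {(10, Zephyr, 19, 34), (25, Alpha, 27, 18), (25, Alpha, 4, 25), (40, Zephyr, 19, 34), (5, Alpha, 27, 18), (5, Alpha, 4, 25)}
π_{sid, pname, qty} gives {(18, Alpha, 25), (18, Alpha, 5), (25, Alpha, 25), (25, Alpha, 5), (34, Zephyr, 10), (34, Zephyr, 40)}.
σ[pname = Argo]: keep tuples satisfying pname = Argo → {(19, Argo, 20)}
Union: {(18, Alpha, 25), (18, Alpha, 5), (25, Alpha, 25), (25, Alpha, 5), (34, Zephyr, 10), (34, Zephyr, 40)} with {(19, Argo, 20)} → {(18, Alpha, 25), (18, Alpha, 5), (19, Argo, 20), (25, Alpha, 25), (25, Alpha, 5), (34, Zephyr, 10), (34, Zephyr, 40)}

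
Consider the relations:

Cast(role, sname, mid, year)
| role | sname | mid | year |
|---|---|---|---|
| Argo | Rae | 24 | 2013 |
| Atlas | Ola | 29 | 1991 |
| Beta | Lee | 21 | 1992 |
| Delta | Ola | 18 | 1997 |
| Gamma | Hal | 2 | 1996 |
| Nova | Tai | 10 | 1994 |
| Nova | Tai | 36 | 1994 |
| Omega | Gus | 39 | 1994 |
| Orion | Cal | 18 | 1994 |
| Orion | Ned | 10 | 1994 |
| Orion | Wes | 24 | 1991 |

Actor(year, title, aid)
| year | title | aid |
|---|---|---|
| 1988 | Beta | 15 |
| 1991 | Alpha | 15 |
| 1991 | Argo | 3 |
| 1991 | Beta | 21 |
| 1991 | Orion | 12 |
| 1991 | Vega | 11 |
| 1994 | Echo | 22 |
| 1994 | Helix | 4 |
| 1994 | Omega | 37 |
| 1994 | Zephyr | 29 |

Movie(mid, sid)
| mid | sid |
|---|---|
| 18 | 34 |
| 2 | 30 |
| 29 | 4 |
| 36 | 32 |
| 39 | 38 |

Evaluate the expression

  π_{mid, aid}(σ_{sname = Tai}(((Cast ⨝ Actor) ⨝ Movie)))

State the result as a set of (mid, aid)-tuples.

{(36, 22), (36, 29), (36, 37), (36, 4)}

Cast ⋈ Actor (natural join on year): {(Atlas, Ola, 29, 1991, Alpha, 15), (Atlas, Ola, 29, 1991, Argo, 3), (Atlas, Ola, 29, 1991, Beta, 21), (Atlas, Ola, 29, 1991, Orion, 12), (Atlas, Ola, 29, 1991, Vega, 11), (Nova, Tai, 10, 1994, Echo, 22), (Nova, Tai, 10, 1994, Helix, 4), (Nova, Tai, 10, 1994, Omega, 37), (Nova, Tai, 10, 1994, Zephyr, 29), (Nova, Tai, 36, 1994, Echo, 22), (Nova, Tai, 36, 1994, Helix, 4), (Nova, Tai, 36, 1994, Omega, 37), (Nova, Tai, 36, 1994, Zephyr, 29), (Omega, Gus, 39, 1994, Echo, 22), (Omega, Gus, 39, 1994, Helix, 4), (Omega, Gus, 39, 1994, Omega, 37), (Omega, Gus, 39, 1994, Zephyr, 29), (Orion, Cal, 18, 1994, Echo, 22), (Orion, Cal, 18, 1994, Helix, 4), (Orion, Cal, 18, 1994, Omega, 37), (Orion, Cal, 18, 1994, Zephyr, 29), (Orion, Ned, 10, 1994, Echo, 22), (Orion, Ned, 10, 1994, Helix, 4), (Orion, Ned, 10, 1994, Omega, 37), (Orion, Ned, 10, 1994, Zephyr, 29), (Orion, Wes, 24, 1991, Alpha, 15), (Orion, Wes, 24, 1991, Argo, 3), (Orion, Wes, 24, 1991, Beta, 21), (Orion, Wes, 24, 1991, Orion, 12), (Orion, Wes, 24, 1991, Vega, 11)}
(Cast ⨝ Actor) ⋈ Movie (natural join on mid): {(Atlas, Ola, 29, 1991, Alpha, 15, 4), (Atlas, Ola, 29, 1991, Argo, 3, 4), (Atlas, Ola, 29, 1991, Beta, 21, 4), (Atlas, Ola, 29, 1991, Orion, 12, 4), (Atlas, Ola, 29, 1991, Vega, 11, 4), (Nova, Tai, 36, 1994, Echo, 22, 32), (Nova, Tai, 36, 1994, Helix, 4, 32), (Nova, Tai, 36, 1994, Omega, 37, 32), (Nova, Tai, 36, 1994, Zephyr, 29, 32), (Omega, Gus, 39, 1994, Echo, 22, 38), (Omega, Gus, 39, 1994, Helix, 4, 38), (Omega, Gus, 39, 1994, Omega, 37, 38), (Omega, Gus, 39, 1994, Zephyr, 29, 38), (Orion, Cal, 18, 1994, Echo, 22, 34), (Orion, Cal, 18, 1994, Helix, 4, 34), (Orion, Cal, 18, 1994, Omega, 37, 34), (Orion, Cal, 18, 1994, Zephyr, 29, 34)}
Selection sname = Tai: {(Nova, Tai, 36, 1994, Echo, 22, 32), (Nova, Tai, 36, 1994, Helix, 4, 32), (Nova, Tai, 36, 1994, Omega, 37, 32), (Nova, Tai, 36, 1994, Zephyr, 29, 32)}
π[mid, aid]: project onto (mid, aid) → {(36, 22), (36, 29), (36, 37), (36, 4)}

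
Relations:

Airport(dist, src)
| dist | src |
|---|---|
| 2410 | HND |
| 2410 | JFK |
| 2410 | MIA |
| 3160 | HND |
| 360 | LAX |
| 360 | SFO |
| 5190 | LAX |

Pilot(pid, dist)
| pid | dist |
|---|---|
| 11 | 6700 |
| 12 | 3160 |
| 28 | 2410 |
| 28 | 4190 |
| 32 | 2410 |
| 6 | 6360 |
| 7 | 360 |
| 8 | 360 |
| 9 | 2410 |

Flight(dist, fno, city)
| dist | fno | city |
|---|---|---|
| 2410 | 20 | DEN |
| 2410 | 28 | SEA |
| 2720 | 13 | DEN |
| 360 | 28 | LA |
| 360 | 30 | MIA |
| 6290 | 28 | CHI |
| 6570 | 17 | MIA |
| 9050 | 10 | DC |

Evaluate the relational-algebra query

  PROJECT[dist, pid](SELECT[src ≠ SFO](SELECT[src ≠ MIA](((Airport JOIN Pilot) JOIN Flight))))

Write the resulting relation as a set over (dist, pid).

{(2410, 28), (2410, 32), (2410, 9), (360, 7), (360, 8)}

Joining Airport and Pilot on dist yields {(2410, HND, 28), (2410, HND, 32), (2410, HND, 9), (2410, JFK, 28), (2410, JFK, 32), (2410, JFK, 9), (2410, MIA, 28), (2410, MIA, 32), (2410, MIA, 9), (3160, HND, 12), (360, LAX, 7), (360, LAX, 8), (360, SFO, 7), (360, SFO, 8)}.
Joining (Airport JOIN Pilot) and Flight on dist yields {(2410, HND, 28, 20, DEN), (2410, HND, 28, 28, SEA), (2410, HND, 32, 20, DEN), (2410, HND, 32, 28, SEA), (2410, HND, 9, 20, DEN), (2410, HND, 9, 28, SEA), (2410, JFK, 28, 20, DEN), (2410, JFK, 28, 28, SEA), (2410, JFK, 32, 20, DEN), (2410, JFK, 32, 28, SEA), (2410, JFK, 9, 20, DEN), (2410, JFK, 9, 28, SEA), (2410, MIA, 28, 20, DEN), (2410, MIA, 28, 28, SEA), (2410, MIA, 32, 20, DEN), (2410, MIA, 32, 28, SEA), (2410, MIA, 9, 20, DEN), (2410, MIA, 9, 28, SEA), (360, LAX, 7, 28, LA), (360, LAX, 7, 30, MIA), (360, LAX, 8, 28, LA), (360, LAX, 8, 30, MIA), (360, SFO, 7, 28, LA), (360, SFO, 7, 30, MIA), (360, SFO, 8, 28, LA), (360, SFO, 8, 30, MIA)}.
Selection src ≠ MIA: {(2410, HND, 28, 20, DEN), (2410, HND, 28, 28, SEA), (2410, HND, 32, 20, DEN), (2410, HND, 32, 28, SEA), (2410, HND, 9, 20, DEN), (2410, HND, 9, 28, SEA), (2410, JFK, 28, 20, DEN), (2410, JFK, 28, 28, SEA), (2410, JFK, 32, 20, DEN), (2410, JFK, 32, 28, SEA), (2410, JFK, 9, 20, DEN), (2410, JFK, 9, 28, SEA), (360, LAX, 7, 28, LA), (360, LAX, 7, 30, MIA), (360, LAX, 8, 28, LA), (360, LAX, 8, 30, MIA), (360, SFO, 7, 28, LA), (360, SFO, 7, 30, MIA), (360, SFO, 8, 28, LA), (360, SFO, 8, 30, MIA)}
Selection src ≠ SFO: {(2410, HND, 28, 20, DEN), (2410, HND, 28, 28, SEA), (2410, HND, 32, 20, DEN), (2410, HND, 32, 28, SEA), (2410, HND, 9, 20, DEN), (2410, HND, 9, 28, SEA), (2410, JFK, 28, 20, DEN), (2410, JFK, 28, 28, SEA), (2410, JFK, 32, 20, DEN), (2410, JFK, 32, 28, SEA), (2410, JFK, 9, 20, DEN), (2410, JFK, 9, 28, SEA), (360, LAX, 7, 28, LA), (360, LAX, 7, 30, MIA), (360, LAX, 8, 28, LA), (360, LAX, 8, 30, MIA)}
π[dist, pid]: project onto (dist, pid) (11 duplicate(s) eliminated) → {(2410, 28), (2410, 32), (2410, 9), (360, 7), (360, 8)}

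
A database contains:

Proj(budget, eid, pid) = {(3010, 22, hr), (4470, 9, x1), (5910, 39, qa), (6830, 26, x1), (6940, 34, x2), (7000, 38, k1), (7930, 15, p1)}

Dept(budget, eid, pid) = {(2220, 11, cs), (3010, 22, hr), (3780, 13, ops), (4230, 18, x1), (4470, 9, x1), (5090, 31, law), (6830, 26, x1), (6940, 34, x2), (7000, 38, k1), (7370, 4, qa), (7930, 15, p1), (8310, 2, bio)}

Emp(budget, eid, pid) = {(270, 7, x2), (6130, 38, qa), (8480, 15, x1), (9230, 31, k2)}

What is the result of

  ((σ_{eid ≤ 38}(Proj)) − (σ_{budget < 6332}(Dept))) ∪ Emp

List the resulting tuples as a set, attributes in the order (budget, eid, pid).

Filtering on eid ≤ 38 leaves {(3010, 22, hr), (4470, 9, x1), (6830, 26, x1), (6940, 34, x2), (7000, 38, k1), (7930, 15, p1)}.
Filtering on budget < 6332 leaves {(2220, 11, cs), (3010, 22, hr), (3780, 13, ops), (4230, 18, x1), (4470, 9, x1), (5090, 31, law)}.
Taking the difference: {(6830, 26, x1), (6940, 34, x2), (7000, 38, k1), (7930, 15, p1)}
Taking the union: {(270, 7, x2), (6130, 38, qa), (6830, 26, x1), (6940, 34, x2), (7000, 38, k1), (7930, 15, p1), (8480, 15, x1), (9230, 31, k2)}

{(270, 7, x2), (6130, 38, qa), (6830, 26, x1), (6940, 34, x2), (7000, 38, k1), (7930, 15, p1), (8480, 15, x1), (9230, 31, k2)}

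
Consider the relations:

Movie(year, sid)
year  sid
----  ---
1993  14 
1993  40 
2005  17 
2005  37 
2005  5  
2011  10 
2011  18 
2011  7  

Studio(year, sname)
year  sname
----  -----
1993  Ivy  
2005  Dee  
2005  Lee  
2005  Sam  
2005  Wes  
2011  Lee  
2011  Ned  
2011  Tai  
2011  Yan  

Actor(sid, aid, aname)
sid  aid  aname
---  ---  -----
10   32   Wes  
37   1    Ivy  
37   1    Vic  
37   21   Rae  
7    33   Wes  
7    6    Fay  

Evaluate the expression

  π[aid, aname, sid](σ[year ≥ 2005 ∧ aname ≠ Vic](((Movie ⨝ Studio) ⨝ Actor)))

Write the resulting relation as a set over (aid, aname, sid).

{(1, Ivy, 37), (21, Rae, 37), (32, Wes, 10), (33, Wes, 7), (6, Fay, 7)}

Movie ⋈ Studio (natural join on year): {(1993, 14, Ivy), (1993, 40, Ivy), (2005, 17, Dee), (2005, 17, Lee), (2005, 17, Sam), (2005, 17, Wes), (2005, 37, Dee), (2005, 37, Lee), (2005, 37, Sam), (2005, 37, Wes), (2005, 5, Dee), (2005, 5, Lee), (2005, 5, Sam), (2005, 5, Wes), (2011, 10, Lee), (2011, 10, Ned), (2011, 10, Tai), (2011, 10, Yan), (2011, 18, Lee), (2011, 18, Ned), (2011, 18, Tai), (2011, 18, Yan), (2011, 7, Lee), (2011, 7, Ned), (2011, 7, Tai), (2011, 7, Yan)}
(Movie ⨝ Studio) ⋈ Actor (natural join on sid): {(2005, 37, Dee, 1, Ivy), (2005, 37, Dee, 1, Vic), (2005, 37, Dee, 21, Rae), (2005, 37, Lee, 1, Ivy), (2005, 37, Lee, 1, Vic), (2005, 37, Lee, 21, Rae), (2005, 37, Sam, 1, Ivy), (2005, 37, Sam, 1, Vic), (2005, 37, Sam, 21, Rae), (2005, 37, Wes, 1, Ivy), (2005, 37, Wes, 1, Vic), (2005, 37, Wes, 21, Rae), (2011, 10, Lee, 32, Wes), (2011, 10, Ned, 32, Wes), (2011, 10, Tai, 32, Wes), (2011, 10, Yan, 32, Wes), (2011, 7, Lee, 33, Wes), (2011, 7, Lee, 6, Fay), (2011, 7, Ned, 33, Wes), (2011, 7, Ned, 6, Fay), (2011, 7, Tai, 33, Wes), (2011, 7, Tai, 6, Fay), (2011, 7, Yan, 33, Wes), (2011, 7, Yan, 6, Fay)}
Apply σ_{year ≥ 2005 ∧ aname ≠ Vic}; surviving tuples: {(2005, 37, Dee, 1, Ivy), (2005, 37, Dee, 21, Rae), (2005, 37, Lee, 1, Ivy), (2005, 37, Lee, 21, Rae), (2005, 37, Sam, 1, Ivy), (2005, 37, Sam, 21, Rae), (2005, 37, Wes, 1, Ivy), (2005, 37, Wes, 21, Rae), (2011, 10, Lee, 32, Wes), (2011, 10, Ned, 32, Wes), (2011, 10, Tai, 32, Wes), (2011, 10, Yan, 32, Wes), (2011, 7, Lee, 33, Wes), (2011, 7, Lee, 6, Fay), (2011, 7, Ned, 33, Wes), (2011, 7, Ned, 6, Fay), (2011, 7, Tai, 33, Wes), (2011, 7, Tai, 6, Fay), (2011, 7, Yan, 33, Wes), (2011, 7, Yan, 6, Fay)}
π_{aid, aname, sid} gives {(1, Ivy, 37), (21, Rae, 37), (32, Wes, 10), (33, Wes, 7), (6, Fay, 7)} (15 duplicate(s) eliminated).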